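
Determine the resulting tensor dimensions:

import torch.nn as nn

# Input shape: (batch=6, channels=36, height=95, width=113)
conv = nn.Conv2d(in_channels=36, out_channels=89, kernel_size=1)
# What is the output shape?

Input shape: (6, 36, 95, 113)
Output shape: (6, 89, 95, 113)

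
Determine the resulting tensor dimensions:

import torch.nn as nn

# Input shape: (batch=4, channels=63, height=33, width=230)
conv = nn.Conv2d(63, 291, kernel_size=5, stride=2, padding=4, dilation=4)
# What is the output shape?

Input shape: (4, 63, 33, 230)
Output shape: (4, 291, 13, 111)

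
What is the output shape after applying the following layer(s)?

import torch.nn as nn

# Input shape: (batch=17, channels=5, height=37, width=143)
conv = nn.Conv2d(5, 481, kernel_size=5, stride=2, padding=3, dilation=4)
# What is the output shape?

Input shape: (17, 5, 37, 143)
Output shape: (17, 481, 14, 67)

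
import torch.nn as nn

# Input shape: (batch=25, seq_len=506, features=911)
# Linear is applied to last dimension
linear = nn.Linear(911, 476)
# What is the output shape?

Input shape: (25, 506, 911)
Output shape: (25, 506, 476)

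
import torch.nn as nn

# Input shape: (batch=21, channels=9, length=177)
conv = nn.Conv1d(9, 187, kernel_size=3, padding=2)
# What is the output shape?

Input shape: (21, 9, 177)
Output shape: (21, 187, 179)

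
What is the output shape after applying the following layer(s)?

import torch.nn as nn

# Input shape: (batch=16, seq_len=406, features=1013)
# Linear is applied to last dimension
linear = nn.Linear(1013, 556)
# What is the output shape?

Input shape: (16, 406, 1013)
Output shape: (16, 406, 556)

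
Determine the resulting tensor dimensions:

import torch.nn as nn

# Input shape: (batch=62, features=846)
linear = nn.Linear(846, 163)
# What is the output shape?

Input shape: (62, 846)
Output shape: (62, 163)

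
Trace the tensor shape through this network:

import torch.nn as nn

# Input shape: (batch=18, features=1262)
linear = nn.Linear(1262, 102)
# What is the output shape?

Input shape: (18, 1262)
Output shape: (18, 102)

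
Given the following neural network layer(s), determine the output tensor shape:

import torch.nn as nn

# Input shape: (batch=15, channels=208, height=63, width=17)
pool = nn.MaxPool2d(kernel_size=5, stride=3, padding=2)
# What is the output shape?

Input shape: (15, 208, 63, 17)
Output shape: (15, 208, 21, 6)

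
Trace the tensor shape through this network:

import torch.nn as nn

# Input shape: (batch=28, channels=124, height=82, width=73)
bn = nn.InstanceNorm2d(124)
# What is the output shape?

Input shape: (28, 124, 82, 73)
Output shape: (28, 124, 82, 73)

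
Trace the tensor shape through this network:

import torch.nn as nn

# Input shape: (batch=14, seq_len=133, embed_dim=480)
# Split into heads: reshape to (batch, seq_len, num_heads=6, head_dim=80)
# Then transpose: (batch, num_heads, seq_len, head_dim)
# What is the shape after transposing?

Input shape: (14, 133, 480)
  -> after reshape: (14, 133, 6, 80)
Output shape: (14, 6, 133, 80)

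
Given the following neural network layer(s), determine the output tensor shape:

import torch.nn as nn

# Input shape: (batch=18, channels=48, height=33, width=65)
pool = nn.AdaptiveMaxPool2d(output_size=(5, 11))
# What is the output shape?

Input shape: (18, 48, 33, 65)
Output shape: (18, 48, 5, 11)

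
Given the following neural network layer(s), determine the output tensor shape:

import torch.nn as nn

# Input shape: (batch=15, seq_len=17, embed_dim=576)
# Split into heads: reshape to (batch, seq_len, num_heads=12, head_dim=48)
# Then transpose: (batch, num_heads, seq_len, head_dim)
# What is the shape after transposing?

Input shape: (15, 17, 576)
  -> after reshape: (15, 17, 12, 48)
Output shape: (15, 12, 17, 48)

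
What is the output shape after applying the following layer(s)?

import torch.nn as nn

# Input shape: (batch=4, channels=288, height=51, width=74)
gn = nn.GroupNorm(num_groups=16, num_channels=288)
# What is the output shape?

Input shape: (4, 288, 51, 74)
Output shape: (4, 288, 51, 74)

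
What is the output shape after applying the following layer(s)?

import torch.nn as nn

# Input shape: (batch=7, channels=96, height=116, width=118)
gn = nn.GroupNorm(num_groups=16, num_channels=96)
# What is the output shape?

Input shape: (7, 96, 116, 118)
Output shape: (7, 96, 116, 118)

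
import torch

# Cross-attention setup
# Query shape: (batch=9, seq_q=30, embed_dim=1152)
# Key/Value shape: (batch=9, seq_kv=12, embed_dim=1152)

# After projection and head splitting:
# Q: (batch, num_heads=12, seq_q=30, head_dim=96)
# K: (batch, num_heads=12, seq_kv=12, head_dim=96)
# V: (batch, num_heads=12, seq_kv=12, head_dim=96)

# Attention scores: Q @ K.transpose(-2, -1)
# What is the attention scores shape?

Input shape: (9, 30, 1152)
Output shape: (9, 12, 30, 12)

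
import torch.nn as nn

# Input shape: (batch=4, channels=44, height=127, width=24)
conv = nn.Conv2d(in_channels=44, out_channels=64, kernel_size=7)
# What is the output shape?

Input shape: (4, 44, 127, 24)
Output shape: (4, 64, 121, 18)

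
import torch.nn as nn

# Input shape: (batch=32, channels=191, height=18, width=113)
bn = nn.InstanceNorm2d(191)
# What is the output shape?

Input shape: (32, 191, 18, 113)
Output shape: (32, 191, 18, 113)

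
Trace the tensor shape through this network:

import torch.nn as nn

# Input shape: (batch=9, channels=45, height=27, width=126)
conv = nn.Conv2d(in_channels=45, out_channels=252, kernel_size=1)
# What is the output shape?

Input shape: (9, 45, 27, 126)
Output shape: (9, 252, 27, 126)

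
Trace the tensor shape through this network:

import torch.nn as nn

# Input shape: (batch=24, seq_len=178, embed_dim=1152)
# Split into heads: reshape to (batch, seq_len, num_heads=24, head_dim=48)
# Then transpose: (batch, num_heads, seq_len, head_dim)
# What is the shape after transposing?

Input shape: (24, 178, 1152)
  -> after reshape: (24, 178, 24, 48)
Output shape: (24, 24, 178, 48)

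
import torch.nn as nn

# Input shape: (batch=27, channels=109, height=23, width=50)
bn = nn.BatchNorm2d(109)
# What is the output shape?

Input shape: (27, 109, 23, 50)
Output shape: (27, 109, 23, 50)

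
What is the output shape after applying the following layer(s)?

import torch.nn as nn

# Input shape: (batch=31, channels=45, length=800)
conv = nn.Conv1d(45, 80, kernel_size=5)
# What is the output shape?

Input shape: (31, 45, 800)
Output shape: (31, 80, 796)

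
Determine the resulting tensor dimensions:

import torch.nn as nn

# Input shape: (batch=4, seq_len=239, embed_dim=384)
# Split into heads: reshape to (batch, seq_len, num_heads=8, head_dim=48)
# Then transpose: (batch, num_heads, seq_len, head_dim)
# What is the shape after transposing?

Input shape: (4, 239, 384)
  -> after reshape: (4, 239, 8, 48)
Output shape: (4, 8, 239, 48)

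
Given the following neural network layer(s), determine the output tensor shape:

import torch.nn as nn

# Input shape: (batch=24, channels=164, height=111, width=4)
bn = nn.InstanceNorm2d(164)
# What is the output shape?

Input shape: (24, 164, 111, 4)
Output shape: (24, 164, 111, 4)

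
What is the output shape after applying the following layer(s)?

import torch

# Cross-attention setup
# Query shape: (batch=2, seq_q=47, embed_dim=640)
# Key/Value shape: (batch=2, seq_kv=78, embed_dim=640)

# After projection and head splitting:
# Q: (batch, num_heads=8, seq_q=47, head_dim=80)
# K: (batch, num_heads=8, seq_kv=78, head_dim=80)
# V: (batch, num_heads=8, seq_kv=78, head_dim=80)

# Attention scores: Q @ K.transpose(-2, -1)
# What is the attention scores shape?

Input shape: (2, 47, 640)
Output shape: (2, 8, 47, 78)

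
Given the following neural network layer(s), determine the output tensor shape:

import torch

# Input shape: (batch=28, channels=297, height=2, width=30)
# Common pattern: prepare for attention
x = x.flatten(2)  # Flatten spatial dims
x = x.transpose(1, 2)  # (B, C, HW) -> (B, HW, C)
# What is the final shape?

Input shape: (28, 297, 2, 30)
  -> after flatten(2): (28, 297, 60)
Output shape: (28, 60, 297)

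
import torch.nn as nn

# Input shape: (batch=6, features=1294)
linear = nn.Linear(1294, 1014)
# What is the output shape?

Input shape: (6, 1294)
Output shape: (6, 1014)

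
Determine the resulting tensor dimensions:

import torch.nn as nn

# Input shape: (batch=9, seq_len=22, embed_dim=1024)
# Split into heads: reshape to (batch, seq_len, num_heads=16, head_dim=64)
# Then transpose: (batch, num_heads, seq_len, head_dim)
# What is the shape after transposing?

Input shape: (9, 22, 1024)
  -> after reshape: (9, 22, 16, 64)
Output shape: (9, 16, 22, 64)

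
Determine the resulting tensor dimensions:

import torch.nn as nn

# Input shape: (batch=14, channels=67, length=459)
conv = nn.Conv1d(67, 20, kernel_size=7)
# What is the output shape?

Input shape: (14, 67, 459)
Output shape: (14, 20, 453)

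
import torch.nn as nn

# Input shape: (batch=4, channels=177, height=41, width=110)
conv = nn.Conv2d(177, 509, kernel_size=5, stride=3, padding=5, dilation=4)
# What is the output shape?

Input shape: (4, 177, 41, 110)
Output shape: (4, 509, 12, 35)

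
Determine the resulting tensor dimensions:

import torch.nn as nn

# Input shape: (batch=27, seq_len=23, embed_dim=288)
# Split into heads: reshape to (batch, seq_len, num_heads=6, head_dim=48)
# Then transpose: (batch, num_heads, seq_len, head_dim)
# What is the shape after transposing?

Input shape: (27, 23, 288)
  -> after reshape: (27, 23, 6, 48)
Output shape: (27, 6, 23, 48)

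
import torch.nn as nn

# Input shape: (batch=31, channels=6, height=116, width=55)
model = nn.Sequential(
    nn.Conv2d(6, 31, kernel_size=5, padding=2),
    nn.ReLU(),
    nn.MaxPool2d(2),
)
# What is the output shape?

Input shape: (31, 6, 116, 55)
  -> after Conv2d: (31, 31, 116, 55)
  -> after ReLU: (31, 31, 116, 55)
Output shape: (31, 31, 58, 27)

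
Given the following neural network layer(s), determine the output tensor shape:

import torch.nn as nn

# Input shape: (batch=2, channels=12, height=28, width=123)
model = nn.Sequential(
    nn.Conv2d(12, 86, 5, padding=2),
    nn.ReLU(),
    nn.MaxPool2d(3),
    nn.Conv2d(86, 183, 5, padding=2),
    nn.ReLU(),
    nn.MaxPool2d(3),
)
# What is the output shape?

Input shape: (2, 12, 28, 123)
  -> after first Conv2d: (2, 86, 28, 123)
  -> after first MaxPool2d: (2, 86, 9, 41)
  -> after second Conv2d: (2, 183, 9, 41)
Output shape: (2, 183, 3, 13)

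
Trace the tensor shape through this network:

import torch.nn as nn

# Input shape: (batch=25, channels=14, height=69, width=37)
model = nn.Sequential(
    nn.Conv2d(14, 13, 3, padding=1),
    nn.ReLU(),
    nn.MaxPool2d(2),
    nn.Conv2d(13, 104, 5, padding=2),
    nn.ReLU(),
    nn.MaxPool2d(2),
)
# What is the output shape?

Input shape: (25, 14, 69, 37)
  -> after first Conv2d: (25, 13, 69, 37)
  -> after first MaxPool2d: (25, 13, 34, 18)
  -> after second Conv2d: (25, 104, 34, 18)
Output shape: (25, 104, 17, 9)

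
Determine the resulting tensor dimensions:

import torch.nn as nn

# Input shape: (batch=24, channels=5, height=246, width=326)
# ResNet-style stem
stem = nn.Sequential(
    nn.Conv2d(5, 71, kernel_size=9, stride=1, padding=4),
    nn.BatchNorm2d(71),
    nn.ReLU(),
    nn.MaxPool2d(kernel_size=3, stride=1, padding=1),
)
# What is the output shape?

Input shape: (24, 5, 246, 326)
  -> after Conv2d 9x9 stride=1: (24, 71, 246, 326)
Output shape: (24, 71, 246, 326)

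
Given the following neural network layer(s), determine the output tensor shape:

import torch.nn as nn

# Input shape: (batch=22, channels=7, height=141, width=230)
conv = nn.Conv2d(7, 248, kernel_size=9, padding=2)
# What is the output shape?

Input shape: (22, 7, 141, 230)
Output shape: (22, 248, 137, 226)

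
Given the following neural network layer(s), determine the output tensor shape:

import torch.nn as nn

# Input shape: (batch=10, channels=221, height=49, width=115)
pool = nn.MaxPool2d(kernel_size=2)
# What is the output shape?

Input shape: (10, 221, 49, 115)
Output shape: (10, 221, 24, 57)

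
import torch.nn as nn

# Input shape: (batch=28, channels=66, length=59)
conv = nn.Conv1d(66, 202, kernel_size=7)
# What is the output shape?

Input shape: (28, 66, 59)
Output shape: (28, 202, 53)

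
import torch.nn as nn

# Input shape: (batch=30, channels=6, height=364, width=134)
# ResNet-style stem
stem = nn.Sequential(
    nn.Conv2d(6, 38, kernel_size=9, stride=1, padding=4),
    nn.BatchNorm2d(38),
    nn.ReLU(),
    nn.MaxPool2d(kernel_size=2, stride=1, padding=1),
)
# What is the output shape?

Input shape: (30, 6, 364, 134)
  -> after Conv2d 9x9 stride=1: (30, 38, 364, 134)
Output shape: (30, 38, 365, 135)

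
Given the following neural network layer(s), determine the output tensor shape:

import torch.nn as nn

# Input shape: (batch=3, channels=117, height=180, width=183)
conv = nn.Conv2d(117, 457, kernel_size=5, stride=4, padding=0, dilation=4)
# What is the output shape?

Input shape: (3, 117, 180, 183)
Output shape: (3, 457, 41, 42)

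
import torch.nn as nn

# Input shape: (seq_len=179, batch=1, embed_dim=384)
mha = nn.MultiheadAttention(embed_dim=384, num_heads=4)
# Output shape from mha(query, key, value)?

Input shape: (179, 1, 384)
Output shape: (179, 1, 384)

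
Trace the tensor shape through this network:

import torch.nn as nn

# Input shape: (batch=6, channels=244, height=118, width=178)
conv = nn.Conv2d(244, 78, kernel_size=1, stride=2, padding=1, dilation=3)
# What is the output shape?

Input shape: (6, 244, 118, 178)
Output shape: (6, 78, 60, 90)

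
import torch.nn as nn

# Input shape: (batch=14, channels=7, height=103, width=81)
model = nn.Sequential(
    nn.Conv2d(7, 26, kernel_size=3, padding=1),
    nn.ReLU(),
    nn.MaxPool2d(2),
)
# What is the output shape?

Input shape: (14, 7, 103, 81)
  -> after Conv2d: (14, 26, 103, 81)
  -> after ReLU: (14, 26, 103, 81)
Output shape: (14, 26, 51, 40)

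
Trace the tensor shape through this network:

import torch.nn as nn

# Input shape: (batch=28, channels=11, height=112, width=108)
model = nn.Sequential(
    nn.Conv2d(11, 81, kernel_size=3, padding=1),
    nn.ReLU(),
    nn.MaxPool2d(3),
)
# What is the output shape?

Input shape: (28, 11, 112, 108)
  -> after Conv2d: (28, 81, 112, 108)
  -> after ReLU: (28, 81, 112, 108)
Output shape: (28, 81, 37, 36)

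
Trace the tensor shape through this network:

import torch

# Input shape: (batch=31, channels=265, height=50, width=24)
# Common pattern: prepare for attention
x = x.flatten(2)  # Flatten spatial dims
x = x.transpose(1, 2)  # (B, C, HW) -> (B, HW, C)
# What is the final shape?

Input shape: (31, 265, 50, 24)
  -> after flatten(2): (31, 265, 1200)
Output shape: (31, 1200, 265)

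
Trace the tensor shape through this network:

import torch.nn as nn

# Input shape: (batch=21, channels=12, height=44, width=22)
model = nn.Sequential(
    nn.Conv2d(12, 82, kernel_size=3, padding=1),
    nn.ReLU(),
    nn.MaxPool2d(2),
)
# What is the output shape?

Input shape: (21, 12, 44, 22)
  -> after Conv2d: (21, 82, 44, 22)
  -> after ReLU: (21, 82, 44, 22)
Output shape: (21, 82, 22, 11)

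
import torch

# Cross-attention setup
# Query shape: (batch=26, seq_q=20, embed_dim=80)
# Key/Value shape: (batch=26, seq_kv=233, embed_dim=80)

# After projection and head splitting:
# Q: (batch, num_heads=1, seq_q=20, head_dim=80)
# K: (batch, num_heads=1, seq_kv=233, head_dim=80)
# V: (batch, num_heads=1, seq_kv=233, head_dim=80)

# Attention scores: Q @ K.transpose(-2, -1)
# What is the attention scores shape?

Input shape: (26, 20, 80)
Output shape: (26, 1, 20, 233)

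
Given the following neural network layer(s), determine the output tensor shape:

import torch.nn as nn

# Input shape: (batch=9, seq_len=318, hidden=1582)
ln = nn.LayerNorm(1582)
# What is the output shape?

Input shape: (9, 318, 1582)
Output shape: (9, 318, 1582)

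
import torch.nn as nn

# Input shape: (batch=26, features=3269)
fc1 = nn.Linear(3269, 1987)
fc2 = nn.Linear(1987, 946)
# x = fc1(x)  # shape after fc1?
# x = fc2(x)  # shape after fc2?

Input shape: (26, 3269)
  -> after fc1: (26, 1987)
Output shape: (26, 946)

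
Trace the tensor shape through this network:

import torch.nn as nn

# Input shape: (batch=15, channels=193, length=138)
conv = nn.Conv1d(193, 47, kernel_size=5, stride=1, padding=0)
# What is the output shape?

Input shape: (15, 193, 138)
Output shape: (15, 47, 134)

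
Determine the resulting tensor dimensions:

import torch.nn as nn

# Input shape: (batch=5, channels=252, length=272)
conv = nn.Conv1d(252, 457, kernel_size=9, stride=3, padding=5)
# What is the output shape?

Input shape: (5, 252, 272)
Output shape: (5, 457, 92)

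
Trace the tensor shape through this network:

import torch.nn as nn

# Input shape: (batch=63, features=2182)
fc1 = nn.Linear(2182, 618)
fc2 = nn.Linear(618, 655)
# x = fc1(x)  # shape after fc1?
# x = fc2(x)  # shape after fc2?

Input shape: (63, 2182)
  -> after fc1: (63, 618)
Output shape: (63, 655)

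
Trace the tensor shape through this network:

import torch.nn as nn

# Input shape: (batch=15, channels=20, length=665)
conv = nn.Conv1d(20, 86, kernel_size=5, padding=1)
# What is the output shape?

Input shape: (15, 20, 665)
Output shape: (15, 86, 663)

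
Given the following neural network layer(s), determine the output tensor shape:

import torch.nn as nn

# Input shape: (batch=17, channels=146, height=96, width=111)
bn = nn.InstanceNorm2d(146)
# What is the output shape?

Input shape: (17, 146, 96, 111)
Output shape: (17, 146, 96, 111)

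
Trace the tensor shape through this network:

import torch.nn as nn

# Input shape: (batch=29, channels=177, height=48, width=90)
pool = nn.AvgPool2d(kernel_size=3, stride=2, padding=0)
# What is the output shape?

Input shape: (29, 177, 48, 90)
Output shape: (29, 177, 23, 44)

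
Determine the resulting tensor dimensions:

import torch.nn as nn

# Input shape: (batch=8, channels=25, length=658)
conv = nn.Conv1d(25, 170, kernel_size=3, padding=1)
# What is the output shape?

Input shape: (8, 25, 658)
Output shape: (8, 170, 658)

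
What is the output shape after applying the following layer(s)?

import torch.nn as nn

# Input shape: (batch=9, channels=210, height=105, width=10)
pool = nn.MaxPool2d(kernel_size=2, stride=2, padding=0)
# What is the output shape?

Input shape: (9, 210, 105, 10)
Output shape: (9, 210, 52, 5)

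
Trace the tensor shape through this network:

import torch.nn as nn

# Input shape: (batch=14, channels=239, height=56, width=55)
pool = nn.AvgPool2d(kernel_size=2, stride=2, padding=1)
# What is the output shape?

Input shape: (14, 239, 56, 55)
Output shape: (14, 239, 29, 28)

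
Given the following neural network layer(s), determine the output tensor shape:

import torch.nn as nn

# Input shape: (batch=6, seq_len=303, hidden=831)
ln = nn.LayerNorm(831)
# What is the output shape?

Input shape: (6, 303, 831)
Output shape: (6, 303, 831)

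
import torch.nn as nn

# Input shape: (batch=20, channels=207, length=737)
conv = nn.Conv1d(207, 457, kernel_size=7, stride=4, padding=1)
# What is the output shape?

Input shape: (20, 207, 737)
Output shape: (20, 457, 184)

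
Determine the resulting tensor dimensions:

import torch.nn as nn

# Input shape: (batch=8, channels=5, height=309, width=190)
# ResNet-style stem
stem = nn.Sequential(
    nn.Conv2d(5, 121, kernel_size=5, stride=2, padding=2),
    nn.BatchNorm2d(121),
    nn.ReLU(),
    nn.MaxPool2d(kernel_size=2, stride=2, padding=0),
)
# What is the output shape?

Input shape: (8, 5, 309, 190)
  -> after Conv2d 5x5 stride=2: (8, 121, 155, 95)
Output shape: (8, 121, 77, 47)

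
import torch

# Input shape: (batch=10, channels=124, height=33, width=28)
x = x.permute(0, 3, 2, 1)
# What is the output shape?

Input shape: (10, 124, 33, 28)
Output shape: (10, 28, 33, 124)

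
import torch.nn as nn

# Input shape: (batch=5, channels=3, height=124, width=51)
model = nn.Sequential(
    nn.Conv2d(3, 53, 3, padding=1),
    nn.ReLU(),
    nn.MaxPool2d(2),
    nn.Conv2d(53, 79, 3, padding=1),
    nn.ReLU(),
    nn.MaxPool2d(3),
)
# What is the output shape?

Input shape: (5, 3, 124, 51)
  -> after first Conv2d: (5, 53, 124, 51)
  -> after first MaxPool2d: (5, 53, 62, 25)
  -> after second Conv2d: (5, 79, 62, 25)
Output shape: (5, 79, 20, 8)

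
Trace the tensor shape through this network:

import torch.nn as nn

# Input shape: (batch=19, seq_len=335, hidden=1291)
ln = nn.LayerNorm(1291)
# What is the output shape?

Input shape: (19, 335, 1291)
Output shape: (19, 335, 1291)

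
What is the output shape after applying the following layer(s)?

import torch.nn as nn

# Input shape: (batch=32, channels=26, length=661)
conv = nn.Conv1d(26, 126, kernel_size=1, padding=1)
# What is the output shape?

Input shape: (32, 26, 661)
Output shape: (32, 126, 663)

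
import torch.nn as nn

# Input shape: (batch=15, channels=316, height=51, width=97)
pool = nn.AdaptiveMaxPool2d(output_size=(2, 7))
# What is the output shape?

Input shape: (15, 316, 51, 97)
Output shape: (15, 316, 2, 7)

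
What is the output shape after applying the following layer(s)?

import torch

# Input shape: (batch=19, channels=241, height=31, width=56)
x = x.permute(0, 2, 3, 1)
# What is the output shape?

Input shape: (19, 241, 31, 56)
Output shape: (19, 31, 56, 241)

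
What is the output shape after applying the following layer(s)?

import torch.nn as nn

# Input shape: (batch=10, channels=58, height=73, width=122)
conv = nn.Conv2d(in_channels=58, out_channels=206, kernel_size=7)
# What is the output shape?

Input shape: (10, 58, 73, 122)
Output shape: (10, 206, 67, 116)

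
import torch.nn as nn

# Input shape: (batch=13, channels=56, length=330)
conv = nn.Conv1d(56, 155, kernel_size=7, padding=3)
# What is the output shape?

Input shape: (13, 56, 330)
Output shape: (13, 155, 330)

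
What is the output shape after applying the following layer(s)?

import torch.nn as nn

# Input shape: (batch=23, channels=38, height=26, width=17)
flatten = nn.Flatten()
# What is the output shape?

Input shape: (23, 38, 26, 17)
Output shape: (23, 16796)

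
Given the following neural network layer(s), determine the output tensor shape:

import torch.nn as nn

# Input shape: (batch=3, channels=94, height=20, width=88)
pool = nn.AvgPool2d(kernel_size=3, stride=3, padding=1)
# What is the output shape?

Input shape: (3, 94, 20, 88)
Output shape: (3, 94, 7, 30)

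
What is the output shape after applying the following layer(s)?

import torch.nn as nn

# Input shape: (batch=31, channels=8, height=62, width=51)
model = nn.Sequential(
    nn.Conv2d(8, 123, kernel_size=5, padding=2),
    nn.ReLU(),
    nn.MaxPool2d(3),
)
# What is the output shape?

Input shape: (31, 8, 62, 51)
  -> after Conv2d: (31, 123, 62, 51)
  -> after ReLU: (31, 123, 62, 51)
Output shape: (31, 123, 20, 17)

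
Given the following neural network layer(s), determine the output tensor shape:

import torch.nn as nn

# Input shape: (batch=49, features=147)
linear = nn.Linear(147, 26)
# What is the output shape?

Input shape: (49, 147)
Output shape: (49, 26)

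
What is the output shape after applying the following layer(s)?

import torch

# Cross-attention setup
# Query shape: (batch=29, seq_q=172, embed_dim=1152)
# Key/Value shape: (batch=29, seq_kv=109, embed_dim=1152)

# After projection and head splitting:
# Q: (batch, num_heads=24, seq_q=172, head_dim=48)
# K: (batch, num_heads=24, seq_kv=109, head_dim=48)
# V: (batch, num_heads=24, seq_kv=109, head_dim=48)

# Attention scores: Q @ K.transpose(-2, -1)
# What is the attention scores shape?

Input shape: (29, 172, 1152)
Output shape: (29, 24, 172, 109)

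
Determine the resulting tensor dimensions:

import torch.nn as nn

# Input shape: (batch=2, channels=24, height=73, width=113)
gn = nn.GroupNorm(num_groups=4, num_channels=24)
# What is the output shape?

Input shape: (2, 24, 73, 113)
Output shape: (2, 24, 73, 113)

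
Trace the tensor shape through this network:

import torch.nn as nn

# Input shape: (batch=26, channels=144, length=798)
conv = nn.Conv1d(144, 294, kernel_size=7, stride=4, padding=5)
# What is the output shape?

Input shape: (26, 144, 798)
Output shape: (26, 294, 201)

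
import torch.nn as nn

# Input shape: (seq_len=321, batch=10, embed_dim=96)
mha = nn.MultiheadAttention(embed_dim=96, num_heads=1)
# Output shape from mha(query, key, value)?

Input shape: (321, 10, 96)
Output shape: (321, 10, 96)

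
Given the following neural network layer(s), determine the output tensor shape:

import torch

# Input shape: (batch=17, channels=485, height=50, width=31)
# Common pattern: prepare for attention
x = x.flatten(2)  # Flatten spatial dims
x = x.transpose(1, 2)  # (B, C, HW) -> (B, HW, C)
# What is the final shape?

Input shape: (17, 485, 50, 31)
  -> after flatten(2): (17, 485, 1550)
Output shape: (17, 1550, 485)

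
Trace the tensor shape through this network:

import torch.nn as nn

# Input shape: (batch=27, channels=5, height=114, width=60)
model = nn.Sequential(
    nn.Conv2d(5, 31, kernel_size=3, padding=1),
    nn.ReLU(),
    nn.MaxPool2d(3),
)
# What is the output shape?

Input shape: (27, 5, 114, 60)
  -> after Conv2d: (27, 31, 114, 60)
  -> after ReLU: (27, 31, 114, 60)
Output shape: (27, 31, 38, 20)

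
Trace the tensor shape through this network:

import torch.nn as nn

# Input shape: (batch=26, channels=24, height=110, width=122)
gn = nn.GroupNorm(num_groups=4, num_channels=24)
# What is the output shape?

Input shape: (26, 24, 110, 122)
Output shape: (26, 24, 110, 122)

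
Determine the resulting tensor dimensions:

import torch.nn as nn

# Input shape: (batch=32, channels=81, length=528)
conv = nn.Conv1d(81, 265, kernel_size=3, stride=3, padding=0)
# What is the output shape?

Input shape: (32, 81, 528)
Output shape: (32, 265, 176)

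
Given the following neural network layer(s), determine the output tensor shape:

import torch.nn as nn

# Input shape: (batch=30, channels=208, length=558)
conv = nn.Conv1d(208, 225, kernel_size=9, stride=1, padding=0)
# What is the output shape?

Input shape: (30, 208, 558)
Output shape: (30, 225, 550)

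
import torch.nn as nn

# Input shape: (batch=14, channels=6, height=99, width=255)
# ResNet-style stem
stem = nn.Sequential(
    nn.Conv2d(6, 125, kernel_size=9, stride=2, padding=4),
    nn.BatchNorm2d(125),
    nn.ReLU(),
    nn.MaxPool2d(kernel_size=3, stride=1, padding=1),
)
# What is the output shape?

Input shape: (14, 6, 99, 255)
  -> after Conv2d 9x9 stride=2: (14, 125, 50, 128)
Output shape: (14, 125, 50, 128)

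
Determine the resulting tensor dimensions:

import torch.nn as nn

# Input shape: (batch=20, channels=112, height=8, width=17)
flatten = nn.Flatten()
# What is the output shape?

Input shape: (20, 112, 8, 17)
Output shape: (20, 15232)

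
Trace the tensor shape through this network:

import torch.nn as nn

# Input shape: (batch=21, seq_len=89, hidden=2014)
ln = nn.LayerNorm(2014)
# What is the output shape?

Input shape: (21, 89, 2014)
Output shape: (21, 89, 2014)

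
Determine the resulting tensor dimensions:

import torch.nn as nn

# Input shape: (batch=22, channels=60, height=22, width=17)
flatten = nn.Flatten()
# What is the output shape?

Input shape: (22, 60, 22, 17)
Output shape: (22, 22440)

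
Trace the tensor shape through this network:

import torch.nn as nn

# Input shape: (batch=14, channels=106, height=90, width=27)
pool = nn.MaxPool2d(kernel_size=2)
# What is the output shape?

Input shape: (14, 106, 90, 27)
Output shape: (14, 106, 45, 13)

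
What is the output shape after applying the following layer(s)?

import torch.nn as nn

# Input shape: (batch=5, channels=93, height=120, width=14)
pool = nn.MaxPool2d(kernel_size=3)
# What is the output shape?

Input shape: (5, 93, 120, 14)
Output shape: (5, 93, 40, 4)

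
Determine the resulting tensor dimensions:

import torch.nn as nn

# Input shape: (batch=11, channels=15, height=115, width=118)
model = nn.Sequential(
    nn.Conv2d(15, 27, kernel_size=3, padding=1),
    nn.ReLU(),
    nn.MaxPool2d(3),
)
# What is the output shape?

Input shape: (11, 15, 115, 118)
  -> after Conv2d: (11, 27, 115, 118)
  -> after ReLU: (11, 27, 115, 118)
Output shape: (11, 27, 38, 39)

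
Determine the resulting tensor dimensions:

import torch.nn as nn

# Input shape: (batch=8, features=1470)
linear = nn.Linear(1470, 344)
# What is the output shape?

Input shape: (8, 1470)
Output shape: (8, 344)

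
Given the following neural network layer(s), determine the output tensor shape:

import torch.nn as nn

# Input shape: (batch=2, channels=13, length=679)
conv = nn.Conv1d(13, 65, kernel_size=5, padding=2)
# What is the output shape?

Input shape: (2, 13, 679)
Output shape: (2, 65, 679)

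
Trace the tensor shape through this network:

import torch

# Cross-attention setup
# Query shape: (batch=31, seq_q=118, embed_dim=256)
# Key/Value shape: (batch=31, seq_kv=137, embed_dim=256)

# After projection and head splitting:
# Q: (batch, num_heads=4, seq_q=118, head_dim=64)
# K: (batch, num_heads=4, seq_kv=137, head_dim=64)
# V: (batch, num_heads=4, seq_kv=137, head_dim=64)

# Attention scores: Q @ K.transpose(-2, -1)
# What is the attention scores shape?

Input shape: (31, 118, 256)
Output shape: (31, 4, 118, 137)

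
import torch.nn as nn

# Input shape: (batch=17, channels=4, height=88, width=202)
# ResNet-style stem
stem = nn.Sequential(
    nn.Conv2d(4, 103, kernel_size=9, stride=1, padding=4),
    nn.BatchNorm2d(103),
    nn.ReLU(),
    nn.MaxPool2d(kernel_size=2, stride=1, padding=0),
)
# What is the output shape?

Input shape: (17, 4, 88, 202)
  -> after Conv2d 9x9 stride=1: (17, 103, 88, 202)
Output shape: (17, 103, 87, 201)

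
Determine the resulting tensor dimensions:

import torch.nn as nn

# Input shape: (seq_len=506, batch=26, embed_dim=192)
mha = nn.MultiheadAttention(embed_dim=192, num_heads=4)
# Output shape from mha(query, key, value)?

Input shape: (506, 26, 192)
Output shape: (506, 26, 192)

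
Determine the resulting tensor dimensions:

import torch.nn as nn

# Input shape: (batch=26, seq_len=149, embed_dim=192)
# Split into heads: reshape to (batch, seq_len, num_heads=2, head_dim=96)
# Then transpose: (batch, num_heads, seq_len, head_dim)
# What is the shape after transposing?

Input shape: (26, 149, 192)
  -> after reshape: (26, 149, 2, 96)
Output shape: (26, 2, 149, 96)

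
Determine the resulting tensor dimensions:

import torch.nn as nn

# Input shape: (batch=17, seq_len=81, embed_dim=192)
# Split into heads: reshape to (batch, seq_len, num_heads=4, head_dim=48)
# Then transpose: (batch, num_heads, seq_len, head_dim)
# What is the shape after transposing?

Input shape: (17, 81, 192)
  -> after reshape: (17, 81, 4, 48)
Output shape: (17, 4, 81, 48)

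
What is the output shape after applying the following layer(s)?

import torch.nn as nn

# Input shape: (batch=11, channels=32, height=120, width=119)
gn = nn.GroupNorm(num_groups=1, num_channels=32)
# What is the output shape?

Input shape: (11, 32, 120, 119)
Output shape: (11, 32, 120, 119)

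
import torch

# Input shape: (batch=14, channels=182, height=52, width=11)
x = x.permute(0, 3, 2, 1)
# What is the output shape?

Input shape: (14, 182, 52, 11)
Output shape: (14, 11, 52, 182)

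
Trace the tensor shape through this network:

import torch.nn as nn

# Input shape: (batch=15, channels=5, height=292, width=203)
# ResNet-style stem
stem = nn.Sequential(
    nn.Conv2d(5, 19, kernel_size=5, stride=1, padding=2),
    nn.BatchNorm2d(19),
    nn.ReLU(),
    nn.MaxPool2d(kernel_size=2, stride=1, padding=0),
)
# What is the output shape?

Input shape: (15, 5, 292, 203)
  -> after Conv2d 5x5 stride=1: (15, 19, 292, 203)
Output shape: (15, 19, 291, 202)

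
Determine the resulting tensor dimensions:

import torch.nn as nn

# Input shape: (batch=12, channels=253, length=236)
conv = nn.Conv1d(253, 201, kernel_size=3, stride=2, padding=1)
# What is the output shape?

Input shape: (12, 253, 236)
Output shape: (12, 201, 118)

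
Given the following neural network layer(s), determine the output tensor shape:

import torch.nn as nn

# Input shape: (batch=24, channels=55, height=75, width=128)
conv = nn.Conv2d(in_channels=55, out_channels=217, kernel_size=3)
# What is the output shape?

Input shape: (24, 55, 75, 128)
Output shape: (24, 217, 73, 126)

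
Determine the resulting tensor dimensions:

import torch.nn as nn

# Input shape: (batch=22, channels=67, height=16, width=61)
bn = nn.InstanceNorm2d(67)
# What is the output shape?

Input shape: (22, 67, 16, 61)
Output shape: (22, 67, 16, 61)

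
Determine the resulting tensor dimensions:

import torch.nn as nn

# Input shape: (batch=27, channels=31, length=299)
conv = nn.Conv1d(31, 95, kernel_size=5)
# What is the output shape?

Input shape: (27, 31, 299)
Output shape: (27, 95, 295)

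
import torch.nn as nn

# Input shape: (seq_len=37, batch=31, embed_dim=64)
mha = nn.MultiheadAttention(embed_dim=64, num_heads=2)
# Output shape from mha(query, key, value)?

Input shape: (37, 31, 64)
Output shape: (37, 31, 64)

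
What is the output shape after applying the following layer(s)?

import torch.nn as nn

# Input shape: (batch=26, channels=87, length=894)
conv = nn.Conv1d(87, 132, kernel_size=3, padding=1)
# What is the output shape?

Input shape: (26, 87, 894)
Output shape: (26, 132, 894)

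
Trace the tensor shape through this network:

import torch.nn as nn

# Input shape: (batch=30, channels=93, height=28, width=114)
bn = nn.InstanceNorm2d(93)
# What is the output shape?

Input shape: (30, 93, 28, 114)
Output shape: (30, 93, 28, 114)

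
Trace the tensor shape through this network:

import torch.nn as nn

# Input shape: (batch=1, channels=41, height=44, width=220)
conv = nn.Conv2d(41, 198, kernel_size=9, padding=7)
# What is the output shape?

Input shape: (1, 41, 44, 220)
Output shape: (1, 198, 50, 226)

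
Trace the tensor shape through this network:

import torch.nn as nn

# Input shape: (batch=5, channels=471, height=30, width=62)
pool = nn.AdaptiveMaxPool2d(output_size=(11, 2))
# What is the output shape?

Input shape: (5, 471, 30, 62)
Output shape: (5, 471, 11, 2)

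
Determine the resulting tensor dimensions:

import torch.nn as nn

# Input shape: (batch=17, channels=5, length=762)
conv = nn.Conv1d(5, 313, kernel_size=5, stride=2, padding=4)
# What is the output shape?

Input shape: (17, 5, 762)
Output shape: (17, 313, 383)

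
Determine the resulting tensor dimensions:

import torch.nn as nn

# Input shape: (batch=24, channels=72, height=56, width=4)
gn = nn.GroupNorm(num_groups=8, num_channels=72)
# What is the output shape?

Input shape: (24, 72, 56, 4)
Output shape: (24, 72, 56, 4)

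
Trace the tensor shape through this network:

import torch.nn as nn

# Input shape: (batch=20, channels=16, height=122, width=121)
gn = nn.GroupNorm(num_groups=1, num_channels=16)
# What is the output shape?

Input shape: (20, 16, 122, 121)
Output shape: (20, 16, 122, 121)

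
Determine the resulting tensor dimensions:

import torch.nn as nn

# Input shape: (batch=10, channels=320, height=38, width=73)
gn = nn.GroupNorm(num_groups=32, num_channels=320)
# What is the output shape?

Input shape: (10, 320, 38, 73)
Output shape: (10, 320, 38, 73)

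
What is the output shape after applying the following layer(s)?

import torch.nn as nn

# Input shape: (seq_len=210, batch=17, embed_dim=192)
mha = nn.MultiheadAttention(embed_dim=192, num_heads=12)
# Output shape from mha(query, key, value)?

Input shape: (210, 17, 192)
Output shape: (210, 17, 192)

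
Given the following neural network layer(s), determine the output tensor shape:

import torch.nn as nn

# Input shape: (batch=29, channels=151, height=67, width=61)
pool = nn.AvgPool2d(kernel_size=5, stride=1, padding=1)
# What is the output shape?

Input shape: (29, 151, 67, 61)
Output shape: (29, 151, 65, 59)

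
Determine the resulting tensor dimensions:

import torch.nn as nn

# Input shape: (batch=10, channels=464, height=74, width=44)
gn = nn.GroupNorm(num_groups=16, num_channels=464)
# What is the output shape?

Input shape: (10, 464, 74, 44)
Output shape: (10, 464, 74, 44)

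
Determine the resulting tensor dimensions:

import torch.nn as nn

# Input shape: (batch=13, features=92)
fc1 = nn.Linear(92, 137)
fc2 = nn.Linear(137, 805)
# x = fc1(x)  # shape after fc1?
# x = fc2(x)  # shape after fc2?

Input shape: (13, 92)
  -> after fc1: (13, 137)
Output shape: (13, 805)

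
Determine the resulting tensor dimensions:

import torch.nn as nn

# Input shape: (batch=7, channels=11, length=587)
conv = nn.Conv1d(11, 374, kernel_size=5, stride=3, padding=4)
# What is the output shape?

Input shape: (7, 11, 587)
Output shape: (7, 374, 197)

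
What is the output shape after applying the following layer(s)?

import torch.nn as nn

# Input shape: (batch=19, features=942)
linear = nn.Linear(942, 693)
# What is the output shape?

Input shape: (19, 942)
Output shape: (19, 693)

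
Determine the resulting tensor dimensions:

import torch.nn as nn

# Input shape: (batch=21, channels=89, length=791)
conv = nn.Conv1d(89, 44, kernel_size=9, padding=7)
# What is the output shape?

Input shape: (21, 89, 791)
Output shape: (21, 44, 797)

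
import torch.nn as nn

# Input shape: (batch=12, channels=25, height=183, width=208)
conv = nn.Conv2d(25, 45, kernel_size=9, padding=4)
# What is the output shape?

Input shape: (12, 25, 183, 208)
Output shape: (12, 45, 183, 208)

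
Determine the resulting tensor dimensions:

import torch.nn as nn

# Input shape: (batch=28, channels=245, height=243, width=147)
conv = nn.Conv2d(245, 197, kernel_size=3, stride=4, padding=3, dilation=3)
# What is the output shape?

Input shape: (28, 245, 243, 147)
Output shape: (28, 197, 61, 37)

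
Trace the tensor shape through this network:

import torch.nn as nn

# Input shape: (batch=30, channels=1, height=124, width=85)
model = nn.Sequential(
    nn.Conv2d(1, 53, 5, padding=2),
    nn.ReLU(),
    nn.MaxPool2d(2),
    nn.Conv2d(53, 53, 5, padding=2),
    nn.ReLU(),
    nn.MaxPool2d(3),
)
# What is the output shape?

Input shape: (30, 1, 124, 85)
  -> after first Conv2d: (30, 53, 124, 85)
  -> after first MaxPool2d: (30, 53, 62, 42)
  -> after second Conv2d: (30, 53, 62, 42)
Output shape: (30, 53, 20, 14)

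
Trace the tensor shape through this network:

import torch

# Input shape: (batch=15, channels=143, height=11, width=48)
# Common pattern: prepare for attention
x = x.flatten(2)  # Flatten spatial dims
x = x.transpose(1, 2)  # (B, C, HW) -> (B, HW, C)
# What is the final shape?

Input shape: (15, 143, 11, 48)
  -> after flatten(2): (15, 143, 528)
Output shape: (15, 528, 143)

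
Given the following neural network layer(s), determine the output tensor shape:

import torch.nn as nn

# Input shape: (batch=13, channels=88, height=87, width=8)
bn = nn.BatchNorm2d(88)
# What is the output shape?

Input shape: (13, 88, 87, 8)
Output shape: (13, 88, 87, 8)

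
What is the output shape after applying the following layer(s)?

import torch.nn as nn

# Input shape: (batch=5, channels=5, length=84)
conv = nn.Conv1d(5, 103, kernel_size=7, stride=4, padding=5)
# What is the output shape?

Input shape: (5, 5, 84)
Output shape: (5, 103, 22)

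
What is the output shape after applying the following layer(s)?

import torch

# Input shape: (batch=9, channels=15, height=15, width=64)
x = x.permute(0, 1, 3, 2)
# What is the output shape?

Input shape: (9, 15, 15, 64)
Output shape: (9, 15, 64, 15)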